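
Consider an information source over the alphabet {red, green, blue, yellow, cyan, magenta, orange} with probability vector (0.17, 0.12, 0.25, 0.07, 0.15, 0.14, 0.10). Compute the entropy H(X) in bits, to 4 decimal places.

H = −Σ pᵢ log₂ pᵢ.
−0.17·log₂(0.17) = 0.4346
−0.12·log₂(0.12) = 0.3671
−0.25·log₂(0.25) = 0.5000
−0.07·log₂(0.07) = 0.2686
−0.15·log₂(0.15) = 0.4105
−0.14·log₂(0.14) = 0.3971
−0.10·log₂(0.10) = 0.3322
Sum ≈ 2.7101 → 2.7101 bits.

2.7101 bits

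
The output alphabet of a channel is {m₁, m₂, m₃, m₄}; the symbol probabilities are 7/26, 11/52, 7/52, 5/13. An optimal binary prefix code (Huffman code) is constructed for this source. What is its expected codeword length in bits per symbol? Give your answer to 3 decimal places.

Repeatedly combine the two least-probable nodes; the expected code length is the sum of the merged weights.
merge 7/52 + 11/52 → 9/26
merge 7/26 + 9/26 → 8/13
merge 5/13 + 8/13 → 1
L = 9/26 + 8/13 + 1 = 51/26 ≈ 1.962 bits/symbol.

1.962 bits/symbol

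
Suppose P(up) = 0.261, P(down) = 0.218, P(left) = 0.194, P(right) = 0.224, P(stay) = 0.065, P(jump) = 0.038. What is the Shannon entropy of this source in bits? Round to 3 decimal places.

2.363 bits

H = −Σ pᵢ log₂ pᵢ.
−0.261·log₂(0.261) = 0.5058
−0.218·log₂(0.218) = 0.4791
−0.194·log₂(0.194) = 0.4590
−0.224·log₂(0.224) = 0.4835
−0.065·log₂(0.065) = 0.2563
−0.038·log₂(0.038) = 0.1793
Sum ≈ 2.3629 → 2.363 bits.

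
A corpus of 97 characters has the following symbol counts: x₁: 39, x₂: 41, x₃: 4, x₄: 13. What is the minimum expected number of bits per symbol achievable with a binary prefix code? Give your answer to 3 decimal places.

1.753 bits/symbol

Probabilities are the counts divided by 97.
Repeatedly combine the two least-probable nodes; the expected code length is the sum of the merged weights.
merge 4/97 + 13/97 → 17/97
merge 17/97 + 39/97 → 56/97
merge 41/97 + 56/97 → 1
L = 17/97 + 56/97 + 1 = 170/97 ≈ 1.753 bits/symbol.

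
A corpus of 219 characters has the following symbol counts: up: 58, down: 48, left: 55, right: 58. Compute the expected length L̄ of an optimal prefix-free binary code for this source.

2 bits/symbol

Probabilities are the counts divided by 219.
Repeatedly combine the two least-probable nodes; the expected code length is the sum of the merged weights.
merge 16/73 + 55/219 → 103/219
merge 58/219 + 58/219 → 116/219
merge 103/219 + 116/219 → 1
L = 103/219 + 116/219 + 1 = 2 bits/symbol.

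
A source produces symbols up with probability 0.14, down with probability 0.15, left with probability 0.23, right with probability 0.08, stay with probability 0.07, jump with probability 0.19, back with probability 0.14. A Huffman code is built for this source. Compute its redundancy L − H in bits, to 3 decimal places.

0.022 bits

Entropy H = −Σ p log₂ p ≈ 2.7077 bits.
Huffman merges: 7/100+2/25→3/20; 7/50+7/50→7/25; 3/20+3/20→3/10; 19/100+23/100→21/50; 7/25+3/10→29/50; 21/50+29/50→1. L = 273/100 ≈ 2.7300.
L − H = 2.7300 − 2.7077 = 0.022 bits.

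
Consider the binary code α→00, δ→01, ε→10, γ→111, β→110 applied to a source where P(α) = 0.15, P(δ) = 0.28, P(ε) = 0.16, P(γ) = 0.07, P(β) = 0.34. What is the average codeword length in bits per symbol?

2.41 bits/symbol

L̄ = Σ pᵢ·ℓᵢ = 0.15·2 + 0.28·2 + 0.16·2 + 0.07·3 + 0.34·3 = 2.41 bits/symbol.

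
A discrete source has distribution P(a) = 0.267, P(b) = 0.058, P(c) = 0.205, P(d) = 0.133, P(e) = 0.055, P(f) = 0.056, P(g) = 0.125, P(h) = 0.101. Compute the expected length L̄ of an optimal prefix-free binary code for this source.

2.798 bits/symbol

Repeatedly combine the two least-probable nodes; the expected code length is the sum of the merged weights.
merge 11/200 + 7/125 → 111/1000
merge 29/500 + 101/1000 → 159/1000
merge 111/1000 + 1/8 → 59/250
merge 133/1000 + 159/1000 → 73/250
merge 41/200 + 59/250 → 441/1000
merge 267/1000 + 73/250 → 559/1000
merge 441/1000 + 559/1000 → 1
L = 111/1000 + 159/1000 + 59/250 + 73/250 + 441/1000 + 559/1000 + 1 = 1399/500 = 2.798 bits/symbol.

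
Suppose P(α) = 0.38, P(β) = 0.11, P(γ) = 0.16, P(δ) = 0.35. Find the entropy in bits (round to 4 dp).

1.8339 bits

H = −Σ pᵢ log₂ pᵢ.
−0.38·log₂(0.38) = 0.5305
−0.11·log₂(0.11) = 0.3503
−0.16·log₂(0.16) = 0.4230
−0.35·log₂(0.35) = 0.5301
Sum ≈ 1.8339 → 1.8339 bits.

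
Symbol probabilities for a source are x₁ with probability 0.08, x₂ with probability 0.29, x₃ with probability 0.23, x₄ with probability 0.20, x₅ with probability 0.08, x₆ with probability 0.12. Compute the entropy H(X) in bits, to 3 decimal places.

2.420 bits

H = −Σ pᵢ log₂ pᵢ.
−0.08·log₂(0.08) = 0.2915
−0.29·log₂(0.29) = 0.5179
−0.23·log₂(0.23) = 0.4877
−0.20·log₂(0.20) = 0.4644
−0.08·log₂(0.08) = 0.2915
−0.12·log₂(0.12) = 0.3671
Sum ≈ 2.4200 → 2.420 bits.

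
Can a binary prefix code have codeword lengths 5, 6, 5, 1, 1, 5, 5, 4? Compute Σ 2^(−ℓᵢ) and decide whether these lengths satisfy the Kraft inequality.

With common denominator 2^6 = 64: Σ 2^(−ℓᵢ) = 2/64 + 1/64 + 2/64 + 32/64 + 32/64 + 2/64 + 2/64 + 4/64 = 77/64 = 1.203125.
Kraft's inequality requires Σ ≤ 1; here Σ = 1.203125 > 1, so no such prefix code exists.

1.203125; no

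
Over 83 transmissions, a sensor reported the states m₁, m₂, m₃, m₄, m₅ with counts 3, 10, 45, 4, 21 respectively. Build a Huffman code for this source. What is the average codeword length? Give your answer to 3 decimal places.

1.747 bits/symbol

Probabilities are the counts divided by 83.
Repeatedly combine the two least-probable nodes; the expected code length is the sum of the merged weights.
merge 3/83 + 4/83 → 7/83
merge 7/83 + 10/83 → 17/83
merge 17/83 + 21/83 → 38/83
merge 38/83 + 45/83 → 1
L = 7/83 + 17/83 + 38/83 + 1 = 145/83 ≈ 1.747 bits/symbol.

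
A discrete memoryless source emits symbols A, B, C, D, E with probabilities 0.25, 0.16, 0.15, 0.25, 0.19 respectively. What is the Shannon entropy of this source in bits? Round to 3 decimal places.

H = −Σ pᵢ log₂ pᵢ.
−0.25·log₂(0.25) = 0.5000
−0.16·log₂(0.16) = 0.4230
−0.15·log₂(0.15) = 0.4105
−0.25·log₂(0.25) = 0.5000
−0.19·log₂(0.19) = 0.4552
Sum ≈ 2.2888 → 2.289 bits.

2.289 bits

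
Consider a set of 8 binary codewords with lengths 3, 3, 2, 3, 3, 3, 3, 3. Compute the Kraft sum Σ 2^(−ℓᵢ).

With common denominator 2^3 = 8: Σ 2^(−ℓᵢ) = 1/8 + 1/8 + 2/8 + 1/8 + 1/8 + 1/8 + 1/8 + 1/8 = 9/8 = 1.125.

1.125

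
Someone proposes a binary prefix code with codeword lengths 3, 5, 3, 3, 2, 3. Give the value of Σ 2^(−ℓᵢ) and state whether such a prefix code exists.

0.78125; yes

With common denominator 2^5 = 32: Σ 2^(−ℓᵢ) = 4/32 + 1/32 + 4/32 + 4/32 + 8/32 + 4/32 = 25/32 = 0.78125.
Kraft's inequality requires Σ ≤ 1; here Σ = 0.78125 ≤ 1, so such a prefix code exists.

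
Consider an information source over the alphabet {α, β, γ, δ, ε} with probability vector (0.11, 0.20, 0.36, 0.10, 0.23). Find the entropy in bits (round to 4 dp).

2.1651 bits

H = −Σ pᵢ log₂ pᵢ.
−0.11·log₂(0.11) = 0.3503
−0.20·log₂(0.20) = 0.4644
−0.36·log₂(0.36) = 0.5306
−0.10·log₂(0.10) = 0.3322
−0.23·log₂(0.23) = 0.4877
Sum ≈ 2.1651 → 2.1651 bits.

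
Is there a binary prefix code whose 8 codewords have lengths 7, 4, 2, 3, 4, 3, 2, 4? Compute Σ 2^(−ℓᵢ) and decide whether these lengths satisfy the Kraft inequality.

0.9453125; yes

With common denominator 2^7 = 128: Σ 2^(−ℓᵢ) = 1/128 + 8/128 + 32/128 + 16/128 + 8/128 + 16/128 + 32/128 + 8/128 = 121/128 = 0.9453125.
Kraft's inequality requires Σ ≤ 1; here Σ = 0.9453125 ≤ 1, so such a prefix code exists.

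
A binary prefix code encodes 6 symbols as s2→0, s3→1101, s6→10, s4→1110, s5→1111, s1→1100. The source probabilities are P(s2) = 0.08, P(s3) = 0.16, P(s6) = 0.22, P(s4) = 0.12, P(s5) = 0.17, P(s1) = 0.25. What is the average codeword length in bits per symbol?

3.32 bits/symbol

L̄ = Σ pᵢ·ℓᵢ = 0.08·1 + 0.16·4 + 0.22·2 + 0.12·4 + 0.17·4 + 0.25·4 = 3.32 bits/symbol.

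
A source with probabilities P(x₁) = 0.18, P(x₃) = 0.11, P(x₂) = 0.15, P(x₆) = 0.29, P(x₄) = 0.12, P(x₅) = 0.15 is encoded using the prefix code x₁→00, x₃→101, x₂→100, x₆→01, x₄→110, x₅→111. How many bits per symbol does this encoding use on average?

2.53 bits/symbol

L̄ = Σ pᵢ·ℓᵢ = 0.18·2 + 0.11·3 + 0.15·3 + 0.29·2 + 0.12·3 + 0.15·3 = 2.53 bits/symbol.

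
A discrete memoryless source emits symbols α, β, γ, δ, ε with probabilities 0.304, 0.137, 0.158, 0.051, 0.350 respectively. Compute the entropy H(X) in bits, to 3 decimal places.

H = −Σ pᵢ log₂ pᵢ.
−0.304·log₂(0.304) = 0.5222
−0.137·log₂(0.137) = 0.3929
−0.158·log₂(0.158) = 0.4206
−0.051·log₂(0.051) = 0.2190
−0.350·log₂(0.350) = 0.5301
Sum ≈ 2.0848 → 2.085 bits.

2.085 bits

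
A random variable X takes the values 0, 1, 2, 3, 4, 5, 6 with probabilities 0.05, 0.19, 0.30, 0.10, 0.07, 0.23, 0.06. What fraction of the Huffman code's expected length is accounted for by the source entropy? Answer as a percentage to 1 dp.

Entropy H = −Σ p log₂ p ≈ 2.5244 bits.
Huffman merges: 1/20+3/50→11/100; 7/100+1/10→17/100; 11/100+17/100→7/25; 19/100+23/100→21/50; 7/25+3/10→29/50; 21/50+29/50→1. L = 64/25 ≈ 2.5600.
Efficiency = H/L = 2.5244/2.5600 = 98.6%.

98.6%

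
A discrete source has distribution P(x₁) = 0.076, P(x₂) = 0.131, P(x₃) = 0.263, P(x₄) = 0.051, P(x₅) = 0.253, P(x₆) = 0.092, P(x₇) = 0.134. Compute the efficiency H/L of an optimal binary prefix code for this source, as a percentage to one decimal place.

99.6%

Entropy H = −Σ p log₂ p ≈ 2.5993 bits.
Huffman merges: 51/1000+19/250→127/1000; 23/250+127/1000→219/1000; 131/1000+67/500→53/200; 219/1000+253/1000→59/125; 263/1000+53/200→66/125; 59/125+66/125→1. L = 2611/1000 ≈ 2.6110.
Efficiency = H/L = 2.5993/2.6110 = 99.6%.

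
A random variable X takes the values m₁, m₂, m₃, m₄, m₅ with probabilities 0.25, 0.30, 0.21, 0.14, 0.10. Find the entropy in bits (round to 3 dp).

H = −Σ pᵢ log₂ pᵢ.
−0.25·log₂(0.25) = 0.5000
−0.30·log₂(0.30) = 0.5211
−0.21·log₂(0.21) = 0.4728
−0.14·log₂(0.14) = 0.3971
−0.10·log₂(0.10) = 0.3322
Sum ≈ 2.2232 → 2.223 bits.

2.223 bits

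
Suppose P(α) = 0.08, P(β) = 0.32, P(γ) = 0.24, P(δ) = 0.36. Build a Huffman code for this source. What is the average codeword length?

Repeatedly combine the two least-probable nodes; the expected code length is the sum of the merged weights.
merge 2/25 + 6/25 → 8/25
merge 8/25 + 8/25 → 16/25
merge 9/25 + 16/25 → 1
L = 8/25 + 16/25 + 1 = 49/25 = 1.96 bits/symbol.

1.96 bits/symbol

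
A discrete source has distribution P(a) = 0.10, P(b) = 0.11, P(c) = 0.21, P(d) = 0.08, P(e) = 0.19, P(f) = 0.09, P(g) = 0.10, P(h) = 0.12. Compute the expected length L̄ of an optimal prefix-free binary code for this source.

Repeatedly combine the two least-probable nodes; the expected code length is the sum of the merged weights.
merge 2/25 + 9/100 → 17/100
merge 1/10 + 1/10 → 1/5
merge 11/100 + 3/25 → 23/100
merge 17/100 + 19/100 → 9/25
merge 1/5 + 21/100 → 41/100
merge 23/100 + 9/25 → 59/100
merge 41/100 + 59/100 → 1
L = 17/100 + 1/5 + 23/100 + 9/25 + 41/100 + 59/100 + 1 = 74/25 = 2.96 bits/symbol.

2.96 bits/symbol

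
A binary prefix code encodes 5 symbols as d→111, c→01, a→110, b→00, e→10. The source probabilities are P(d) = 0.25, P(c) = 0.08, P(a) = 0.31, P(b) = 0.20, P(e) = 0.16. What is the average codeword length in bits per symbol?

2.56 bits/symbol

L̄ = Σ pᵢ·ℓᵢ = 0.25·3 + 0.08·2 + 0.31·3 + 0.20·2 + 0.16·2 = 2.56 bits/symbol.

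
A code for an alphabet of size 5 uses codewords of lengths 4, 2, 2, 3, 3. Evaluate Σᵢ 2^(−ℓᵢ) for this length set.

With common denominator 2^4 = 16: Σ 2^(−ℓᵢ) = 1/16 + 4/16 + 4/16 + 2/16 + 2/16 = 13/16 = 0.8125.

0.8125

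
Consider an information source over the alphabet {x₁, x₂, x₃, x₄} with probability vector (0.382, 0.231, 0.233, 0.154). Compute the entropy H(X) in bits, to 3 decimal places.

1.924 bits

H = −Σ pᵢ log₂ pᵢ.
−0.382·log₂(0.382) = 0.5304
−0.231·log₂(0.231) = 0.4883
−0.233·log₂(0.233) = 0.4897
−0.154·log₂(0.154) = 0.4156
Sum ≈ 1.9240 → 1.924 bits.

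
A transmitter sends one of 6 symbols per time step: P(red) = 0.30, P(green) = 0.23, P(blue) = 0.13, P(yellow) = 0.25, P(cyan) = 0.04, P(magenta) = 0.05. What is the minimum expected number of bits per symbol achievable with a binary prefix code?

Repeatedly combine the two least-probable nodes; the expected code length is the sum of the merged weights.
merge 1/25 + 1/20 → 9/100
merge 9/100 + 13/100 → 11/50
merge 11/50 + 23/100 → 9/20
merge 1/4 + 3/10 → 11/20
merge 9/20 + 11/20 → 1
L = 9/100 + 11/50 + 9/20 + 11/20 + 1 = 231/100 = 2.31 bits/symbol.

2.31 bits/symbol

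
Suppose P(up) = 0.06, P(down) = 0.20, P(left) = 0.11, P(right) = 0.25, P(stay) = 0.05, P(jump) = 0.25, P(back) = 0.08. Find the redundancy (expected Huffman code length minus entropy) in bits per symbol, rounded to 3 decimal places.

0.034 bits

Entropy H = −Σ p log₂ p ≈ 2.5658 bits.
Huffman merges: 1/20+3/50→11/100; 2/25+11/100→19/100; 11/100+19/100→3/10; 1/5+1/4→9/20; 1/4+3/10→11/20; 9/20+11/20→1. L = 13/5 ≈ 2.6000.
L − H = 2.6000 − 2.5658 = 0.034 bits.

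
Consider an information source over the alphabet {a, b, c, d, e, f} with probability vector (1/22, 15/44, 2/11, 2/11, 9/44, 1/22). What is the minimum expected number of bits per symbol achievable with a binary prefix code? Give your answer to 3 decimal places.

2.364 bits/symbol

Repeatedly combine the two least-probable nodes; the expected code length is the sum of the merged weights.
merge 1/22 + 1/22 → 1/11
merge 1/11 + 2/11 → 3/11
merge 2/11 + 9/44 → 17/44
merge 3/11 + 15/44 → 27/44
merge 17/44 + 27/44 → 1
L = 1/11 + 3/11 + 17/44 + 27/44 + 1 = 26/11 ≈ 2.364 bits/symbol.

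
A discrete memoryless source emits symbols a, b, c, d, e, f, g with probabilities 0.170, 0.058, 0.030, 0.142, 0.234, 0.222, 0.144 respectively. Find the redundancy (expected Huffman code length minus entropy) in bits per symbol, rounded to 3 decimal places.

0.033 bits

Entropy H = −Σ p log₂ p ≈ 2.5995 bits.
Huffman merges: 3/100+29/500→11/125; 11/125+71/500→23/100; 18/125+17/100→157/500; 111/500+23/100→113/250; 117/500+157/500→137/250; 113/250+137/250→1. L = 329/125 ≈ 2.6320.
L − H = 2.6320 − 2.5995 = 0.033 bits.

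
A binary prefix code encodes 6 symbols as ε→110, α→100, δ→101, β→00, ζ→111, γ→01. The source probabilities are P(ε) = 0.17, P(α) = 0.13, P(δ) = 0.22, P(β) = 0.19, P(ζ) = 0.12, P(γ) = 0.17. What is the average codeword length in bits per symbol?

L̄ = Σ pᵢ·ℓᵢ = 0.17·3 + 0.13·3 + 0.22·3 + 0.19·2 + 0.12·3 + 0.17·2 = 2.64 bits/symbol.

2.64 bits/symbol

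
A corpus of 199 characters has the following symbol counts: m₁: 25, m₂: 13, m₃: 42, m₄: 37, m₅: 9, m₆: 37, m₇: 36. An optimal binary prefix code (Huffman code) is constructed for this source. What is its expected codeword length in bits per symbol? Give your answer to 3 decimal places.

2.714 bits/symbol

Probabilities are the counts divided by 199.
Repeatedly combine the two least-probable nodes; the expected code length is the sum of the merged weights.
merge 9/199 + 13/199 → 22/199
merge 22/199 + 25/199 → 47/199
merge 36/199 + 37/199 → 73/199
merge 37/199 + 42/199 → 79/199
merge 47/199 + 73/199 → 120/199
merge 79/199 + 120/199 → 1
L = 22/199 + 47/199 + 73/199 + 79/199 + 120/199 + 1 = 540/199 ≈ 2.714 bits/symbol.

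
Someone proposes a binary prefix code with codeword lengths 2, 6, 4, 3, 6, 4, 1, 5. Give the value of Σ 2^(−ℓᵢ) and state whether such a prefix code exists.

1.0625; no

With common denominator 2^6 = 64: Σ 2^(−ℓᵢ) = 16/64 + 1/64 + 4/64 + 8/64 + 1/64 + 4/64 + 32/64 + 2/64 = 68/64 = 1.0625.
Kraft's inequality requires Σ ≤ 1; here Σ = 1.0625 > 1, so no such prefix code exists.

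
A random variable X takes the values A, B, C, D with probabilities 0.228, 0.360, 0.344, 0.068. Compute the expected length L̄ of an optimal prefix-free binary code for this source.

Repeatedly combine the two least-probable nodes; the expected code length is the sum of the merged weights.
merge 17/250 + 57/250 → 37/125
merge 37/125 + 43/125 → 16/25
merge 9/25 + 16/25 → 1
L = 37/125 + 16/25 + 1 = 242/125 = 1.936 bits/symbol.

1.936 bits/symbol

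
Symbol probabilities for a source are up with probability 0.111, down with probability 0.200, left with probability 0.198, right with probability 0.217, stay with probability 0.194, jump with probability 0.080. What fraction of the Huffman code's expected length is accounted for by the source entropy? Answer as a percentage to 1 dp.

Entropy H = −Σ p log₂ p ≈ 2.5078 bits.
Huffman merges: 2/25+111/1000→191/1000; 191/1000+97/500→77/200; 99/500+1/5→199/500; 217/1000+77/200→301/500; 199/500+301/500→1. L = 322/125 ≈ 2.5760.
Efficiency = H/L = 2.5078/2.5760 = 97.4%.

97.4%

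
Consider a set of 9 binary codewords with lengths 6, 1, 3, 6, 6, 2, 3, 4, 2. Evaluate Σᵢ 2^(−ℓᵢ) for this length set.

With common denominator 2^6 = 64: Σ 2^(−ℓᵢ) = 1/64 + 32/64 + 8/64 + 1/64 + 1/64 + 16/64 + 8/64 + 4/64 + 16/64 = 87/64 = 1.359375.

1.359375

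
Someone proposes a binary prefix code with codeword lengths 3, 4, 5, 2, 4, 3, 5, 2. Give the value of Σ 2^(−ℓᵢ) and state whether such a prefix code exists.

With common denominator 2^5 = 32: Σ 2^(−ℓᵢ) = 4/32 + 2/32 + 1/32 + 8/32 + 2/32 + 4/32 + 1/32 + 8/32 = 30/32 = 0.9375.
Kraft's inequality requires Σ ≤ 1; here Σ = 0.9375 ≤ 1, so such a prefix code exists.

0.9375; yes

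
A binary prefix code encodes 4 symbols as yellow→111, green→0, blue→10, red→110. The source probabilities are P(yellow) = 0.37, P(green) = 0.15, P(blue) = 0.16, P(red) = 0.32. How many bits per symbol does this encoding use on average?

2.54 bits/symbol

L̄ = Σ pᵢ·ℓᵢ = 0.37·3 + 0.15·1 + 0.16·2 + 0.32·3 = 2.54 bits/symbol.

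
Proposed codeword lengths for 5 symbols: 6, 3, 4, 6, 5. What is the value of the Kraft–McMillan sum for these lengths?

With common denominator 2^6 = 64: Σ 2^(−ℓᵢ) = 1/64 + 8/64 + 4/64 + 1/64 + 2/64 = 16/64 = 0.25.

0.25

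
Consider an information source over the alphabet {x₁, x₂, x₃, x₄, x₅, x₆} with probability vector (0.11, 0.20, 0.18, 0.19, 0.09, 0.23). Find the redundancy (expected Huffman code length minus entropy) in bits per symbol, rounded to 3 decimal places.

Entropy H = −Σ p log₂ p ≈ 2.5155 bits.
Huffman merges: 9/100+11/100→1/5; 9/50+19/100→37/100; 1/5+1/5→2/5; 23/100+37/100→3/5; 2/5+3/5→1. L = 257/100 ≈ 2.5700.
L − H = 2.5700 − 2.5155 = 0.054 bits.

0.054 bits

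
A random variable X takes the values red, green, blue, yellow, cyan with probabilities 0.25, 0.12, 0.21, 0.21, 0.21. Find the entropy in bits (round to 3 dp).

2.286 bits

H = −Σ pᵢ log₂ pᵢ.
−0.25·log₂(0.25) = 0.5000
−0.12·log₂(0.12) = 0.3671
−0.21·log₂(0.21) = 0.4728
−0.21·log₂(0.21) = 0.4728
−0.21·log₂(0.21) = 0.4728
Sum ≈ 2.2855 → 2.286 bits.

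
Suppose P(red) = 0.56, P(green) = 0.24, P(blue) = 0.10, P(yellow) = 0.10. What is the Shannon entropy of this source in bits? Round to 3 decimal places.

1.627 bits

H = −Σ pᵢ log₂ pᵢ.
−0.56·log₂(0.56) = 0.4684
−0.24·log₂(0.24) = 0.4941
−0.10·log₂(0.10) = 0.3322
−0.10·log₂(0.10) = 0.3322
Sum ≈ 1.6270 → 1.627 bits.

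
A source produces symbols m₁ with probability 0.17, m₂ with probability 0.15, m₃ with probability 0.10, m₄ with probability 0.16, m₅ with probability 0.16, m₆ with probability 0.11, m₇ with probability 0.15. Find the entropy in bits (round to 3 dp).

2.784 bits

H = −Σ pᵢ log₂ pᵢ.
−0.17·log₂(0.17) = 0.4346
−0.15·log₂(0.15) = 0.4105
−0.10·log₂(0.10) = 0.3322
−0.16·log₂(0.16) = 0.4230
−0.16·log₂(0.16) = 0.4230
−0.11·log₂(0.11) = 0.3503
−0.15·log₂(0.15) = 0.4105
Sum ≈ 2.7842 → 2.784 bits.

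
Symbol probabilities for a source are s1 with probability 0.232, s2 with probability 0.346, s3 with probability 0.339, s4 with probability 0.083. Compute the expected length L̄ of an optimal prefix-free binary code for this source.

1.969 bits/symbol

Repeatedly combine the two least-probable nodes; the expected code length is the sum of the merged weights.
merge 83/1000 + 29/125 → 63/200
merge 63/200 + 339/1000 → 327/500
merge 173/500 + 327/500 → 1
L = 63/200 + 327/500 + 1 = 1969/1000 = 1.969 bits/symbol.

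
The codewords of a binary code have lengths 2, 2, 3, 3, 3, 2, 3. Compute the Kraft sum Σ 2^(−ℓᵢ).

With common denominator 2^3 = 8: Σ 2^(−ℓᵢ) = 2/8 + 2/8 + 1/8 + 1/8 + 1/8 + 2/8 + 1/8 = 10/8 = 1.25.

1.25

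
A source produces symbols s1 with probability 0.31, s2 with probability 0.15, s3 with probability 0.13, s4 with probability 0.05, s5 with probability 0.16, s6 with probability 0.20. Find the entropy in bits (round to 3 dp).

H = −Σ pᵢ log₂ pᵢ.
−0.31·log₂(0.31) = 0.5238
−0.15·log₂(0.15) = 0.4105
−0.13·log₂(0.13) = 0.3826
−0.05·log₂(0.05) = 0.2161
−0.16·log₂(0.16) = 0.4230
−0.20·log₂(0.20) = 0.4644
Sum ≈ 2.4205 → 2.420 bits.

2.420 bits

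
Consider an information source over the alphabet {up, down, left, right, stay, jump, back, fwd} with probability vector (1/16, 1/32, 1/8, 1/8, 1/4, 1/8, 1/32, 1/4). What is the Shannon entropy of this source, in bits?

2.6875 bits

Each probability is a power of 1/2, so log₂(1/p) is an integer.
H = Σ p·log₂(1/p) = 1/16·4 + 1/32·5 + 1/8·3 + 1/8·3 + 1/4·2 + 1/8·3 + 1/32·5 + 1/4·2 = 2.6875 bits.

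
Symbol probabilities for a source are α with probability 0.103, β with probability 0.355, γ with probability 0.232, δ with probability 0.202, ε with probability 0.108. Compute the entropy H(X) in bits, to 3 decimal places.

H = −Σ pᵢ log₂ pᵢ.
−0.103·log₂(0.103) = 0.3378
−0.355·log₂(0.355) = 0.5304
−0.232·log₂(0.232) = 0.4890
−0.202·log₂(0.202) = 0.4661
−0.108·log₂(0.108) = 0.3468
Sum ≈ 2.1701 → 2.170 bits.

2.170 bits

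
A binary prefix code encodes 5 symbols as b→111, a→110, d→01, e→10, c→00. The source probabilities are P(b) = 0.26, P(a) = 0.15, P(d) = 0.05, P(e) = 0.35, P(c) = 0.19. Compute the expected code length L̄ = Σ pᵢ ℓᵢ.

2.41 bits/symbol

L̄ = Σ pᵢ·ℓᵢ = 0.26·3 + 0.15·3 + 0.05·2 + 0.35·2 + 0.19·2 = 2.41 bits/symbol.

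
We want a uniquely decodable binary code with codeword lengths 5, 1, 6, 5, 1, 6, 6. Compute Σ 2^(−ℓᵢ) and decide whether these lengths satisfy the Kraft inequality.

With common denominator 2^6 = 64: Σ 2^(−ℓᵢ) = 2/64 + 32/64 + 1/64 + 2/64 + 32/64 + 1/64 + 1/64 = 71/64 = 1.109375.
Kraft's inequality requires Σ ≤ 1; here Σ = 1.109375 > 1, so no such prefix code exists.

1.109375; no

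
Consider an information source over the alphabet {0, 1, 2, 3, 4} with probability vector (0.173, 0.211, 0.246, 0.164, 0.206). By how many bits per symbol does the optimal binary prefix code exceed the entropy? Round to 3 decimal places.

Entropy H = −Σ p log₂ p ≈ 2.3065 bits.
Huffman merges: 41/250+173/1000→337/1000; 103/500+211/1000→417/1000; 123/500+337/1000→583/1000; 417/1000+583/1000→1. L = 2337/1000 ≈ 2.3370.
L − H = 2.3370 − 2.3065 = 0.030 bits.

0.030 bits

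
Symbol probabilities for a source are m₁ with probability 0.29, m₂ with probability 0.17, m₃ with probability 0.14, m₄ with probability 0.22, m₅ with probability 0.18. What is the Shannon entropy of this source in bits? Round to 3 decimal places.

H = −Σ pᵢ log₂ pᵢ.
−0.29·log₂(0.29) = 0.5179
−0.17·log₂(0.17) = 0.4346
−0.14·log₂(0.14) = 0.3971
−0.22·log₂(0.22) = 0.4806
−0.18·log₂(0.18) = 0.4453
Sum ≈ 2.2755 → 2.275 bits.

2.275 bits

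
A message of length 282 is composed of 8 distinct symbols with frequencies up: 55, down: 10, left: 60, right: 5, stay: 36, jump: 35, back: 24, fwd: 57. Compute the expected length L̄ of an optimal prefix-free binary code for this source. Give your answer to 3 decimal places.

2.777 bits/symbol

Probabilities are the counts divided by 282.
Repeatedly combine the two least-probable nodes; the expected code length is the sum of the merged weights.
merge 5/282 + 5/141 → 5/94
merge 5/94 + 4/47 → 13/94
merge 35/282 + 6/47 → 71/282
merge 13/94 + 55/282 → 1/3
merge 19/94 + 10/47 → 39/94
merge 71/282 + 1/3 → 55/94
merge 39/94 + 55/94 → 1
L = 5/94 + 13/94 + 71/282 + 1/3 + 39/94 + 55/94 + 1 = 261/94 ≈ 2.777 bits/symbol.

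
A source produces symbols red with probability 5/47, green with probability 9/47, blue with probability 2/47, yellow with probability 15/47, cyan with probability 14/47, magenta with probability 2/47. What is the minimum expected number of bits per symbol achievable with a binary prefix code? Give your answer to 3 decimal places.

Repeatedly combine the two least-probable nodes; the expected code length is the sum of the merged weights.
merge 2/47 + 2/47 → 4/47
merge 4/47 + 5/47 → 9/47
merge 9/47 + 9/47 → 18/47
merge 14/47 + 15/47 → 29/47
merge 18/47 + 29/47 → 1
L = 4/47 + 9/47 + 18/47 + 29/47 + 1 = 107/47 ≈ 2.277 bits/symbol.

2.277 bits/symbol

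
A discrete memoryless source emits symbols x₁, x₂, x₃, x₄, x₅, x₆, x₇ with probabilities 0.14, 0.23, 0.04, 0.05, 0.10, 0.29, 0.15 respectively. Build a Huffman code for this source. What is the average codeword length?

2.57 bits/symbol

Repeatedly combine the two least-probable nodes; the expected code length is the sum of the merged weights.
merge 1/25 + 1/20 → 9/100
merge 9/100 + 1/10 → 19/100
merge 7/50 + 3/20 → 29/100
merge 19/100 + 23/100 → 21/50
merge 29/100 + 29/100 → 29/50
merge 21/50 + 29/50 → 1
L = 9/100 + 19/100 + 29/100 + 21/50 + 29/50 + 1 = 257/100 = 2.57 bits/symbol.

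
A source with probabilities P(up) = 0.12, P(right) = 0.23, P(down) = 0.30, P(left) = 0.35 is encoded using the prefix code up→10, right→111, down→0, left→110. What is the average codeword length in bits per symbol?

2.28 bits/symbol

L̄ = Σ pᵢ·ℓᵢ = 0.12·2 + 0.23·3 + 0.30·1 + 0.35·3 = 2.28 bits/symbol.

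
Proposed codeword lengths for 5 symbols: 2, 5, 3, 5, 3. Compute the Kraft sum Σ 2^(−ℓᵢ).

With common denominator 2^5 = 32: Σ 2^(−ℓᵢ) = 8/32 + 1/32 + 4/32 + 1/32 + 4/32 = 18/32 = 0.5625.

0.5625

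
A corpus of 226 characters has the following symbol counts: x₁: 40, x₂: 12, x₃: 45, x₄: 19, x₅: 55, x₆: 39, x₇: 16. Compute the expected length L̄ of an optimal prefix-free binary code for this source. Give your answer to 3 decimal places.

2.681 bits/symbol

Probabilities are the counts divided by 226.
Repeatedly combine the two least-probable nodes; the expected code length is the sum of the merged weights.
merge 6/113 + 8/113 → 14/113
merge 19/226 + 14/113 → 47/226
merge 39/226 + 20/113 → 79/226
merge 45/226 + 47/226 → 46/113
merge 55/226 + 79/226 → 67/113
merge 46/113 + 67/113 → 1
L = 14/113 + 47/226 + 79/226 + 46/113 + 67/113 + 1 = 303/113 ≈ 2.681 bits/symbol.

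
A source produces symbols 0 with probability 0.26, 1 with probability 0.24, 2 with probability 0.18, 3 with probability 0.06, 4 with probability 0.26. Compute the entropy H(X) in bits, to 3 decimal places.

H = −Σ pᵢ log₂ pᵢ.
−0.26·log₂(0.26) = 0.5053
−0.24·log₂(0.24) = 0.4941
−0.18·log₂(0.18) = 0.4453
−0.06·log₂(0.06) = 0.2435
−0.26·log₂(0.26) = 0.5053
Sum ≈ 2.1936 → 2.194 bits.

2.194 bits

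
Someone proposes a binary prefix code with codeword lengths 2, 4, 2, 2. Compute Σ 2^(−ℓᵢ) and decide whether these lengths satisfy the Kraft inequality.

With common denominator 2^4 = 16: Σ 2^(−ℓᵢ) = 4/16 + 1/16 + 4/16 + 4/16 = 13/16 = 0.8125.
Kraft's inequality requires Σ ≤ 1; here Σ = 0.8125 ≤ 1, so such a prefix code exists.

0.8125; yes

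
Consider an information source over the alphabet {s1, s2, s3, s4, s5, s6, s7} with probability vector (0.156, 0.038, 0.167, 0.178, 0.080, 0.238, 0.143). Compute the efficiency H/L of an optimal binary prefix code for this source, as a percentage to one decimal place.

Entropy H = −Σ p log₂ p ≈ 2.6575 bits.
Huffman merges: 19/500+2/25→59/500; 59/500+143/1000→261/1000; 39/250+167/1000→323/1000; 89/500+119/500→52/125; 261/1000+323/1000→73/125; 52/125+73/125→1. L = 1351/500 ≈ 2.7020.
Efficiency = H/L = 2.6575/2.7020 = 98.4%.

98.4%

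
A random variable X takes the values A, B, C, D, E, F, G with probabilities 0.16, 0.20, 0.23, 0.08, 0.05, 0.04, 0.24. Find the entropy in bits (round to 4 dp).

H = −Σ pᵢ log₂ pᵢ.
−0.16·log₂(0.16) = 0.4230
−0.20·log₂(0.20) = 0.4644
−0.23·log₂(0.23) = 0.4877
−0.08·log₂(0.08) = 0.2915
−0.05·log₂(0.05) = 0.2161
−0.04·log₂(0.04) = 0.1858
−0.24·log₂(0.24) = 0.4941
Sum ≈ 2.5626 → 2.5626 bits.

2.5626 bits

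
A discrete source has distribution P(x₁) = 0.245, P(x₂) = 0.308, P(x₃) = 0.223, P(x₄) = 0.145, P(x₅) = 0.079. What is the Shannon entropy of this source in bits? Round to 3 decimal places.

H = −Σ pᵢ log₂ pᵢ.
−0.245·log₂(0.245) = 0.4971
−0.308·log₂(0.308) = 0.5233
−0.223·log₂(0.223) = 0.4828
−0.145·log₂(0.145) = 0.4040
−0.079·log₂(0.079) = 0.2893
Sum ≈ 2.1965 → 2.196 bits.

2.196 bits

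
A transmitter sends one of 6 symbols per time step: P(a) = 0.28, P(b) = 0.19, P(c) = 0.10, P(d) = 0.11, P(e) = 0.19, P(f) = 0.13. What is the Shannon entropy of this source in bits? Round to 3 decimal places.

H = −Σ pᵢ log₂ pᵢ.
−0.28·log₂(0.28) = 0.5142
−0.19·log₂(0.19) = 0.4552
−0.10·log₂(0.10) = 0.3322
−0.11·log₂(0.11) = 0.3503
−0.19·log₂(0.19) = 0.4552
−0.13·log₂(0.13) = 0.3826
Sum ≈ 2.4898 → 2.490 bits.

2.490 bits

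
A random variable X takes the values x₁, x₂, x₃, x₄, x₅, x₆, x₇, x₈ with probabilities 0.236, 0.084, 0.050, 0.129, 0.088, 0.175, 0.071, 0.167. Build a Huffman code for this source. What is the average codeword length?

2.882 bits/symbol

Repeatedly combine the two least-probable nodes; the expected code length is the sum of the merged weights.
merge 1/20 + 71/1000 → 121/1000
merge 21/250 + 11/125 → 43/250
merge 121/1000 + 129/1000 → 1/4
merge 167/1000 + 43/250 → 339/1000
merge 7/40 + 59/250 → 411/1000
merge 1/4 + 339/1000 → 589/1000
merge 411/1000 + 589/1000 → 1
L = 121/1000 + 43/250 + 1/4 + 339/1000 + 411/1000 + 589/1000 + 1 = 1441/500 = 2.882 bits/symbol.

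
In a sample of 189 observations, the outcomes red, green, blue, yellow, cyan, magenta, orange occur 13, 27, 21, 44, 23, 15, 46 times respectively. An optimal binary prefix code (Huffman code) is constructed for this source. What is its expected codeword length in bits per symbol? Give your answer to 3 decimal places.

2.672 bits/symbol

Probabilities are the counts divided by 189.
Repeatedly combine the two least-probable nodes; the expected code length is the sum of the merged weights.
merge 13/189 + 5/63 → 4/27
merge 1/9 + 23/189 → 44/189
merge 1/7 + 4/27 → 55/189
merge 44/189 + 44/189 → 88/189
merge 46/189 + 55/189 → 101/189
merge 88/189 + 101/189 → 1
L = 4/27 + 44/189 + 55/189 + 88/189 + 101/189 + 1 = 505/189 ≈ 2.672 bits/symbol.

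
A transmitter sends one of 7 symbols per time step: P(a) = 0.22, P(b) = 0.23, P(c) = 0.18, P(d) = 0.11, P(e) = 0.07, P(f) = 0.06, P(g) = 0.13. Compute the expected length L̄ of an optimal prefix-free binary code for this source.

2.68 bits/symbol

Repeatedly combine the two least-probable nodes; the expected code length is the sum of the merged weights.
merge 3/50 + 7/100 → 13/100
merge 11/100 + 13/100 → 6/25
merge 13/100 + 9/50 → 31/100
merge 11/50 + 23/100 → 9/20
merge 6/25 + 31/100 → 11/20
merge 9/20 + 11/20 → 1
L = 13/100 + 6/25 + 31/100 + 9/20 + 11/20 + 1 = 67/25 = 2.68 bits/symbol.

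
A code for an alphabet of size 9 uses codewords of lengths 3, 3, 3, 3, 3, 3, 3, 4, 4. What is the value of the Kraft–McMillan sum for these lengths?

With common denominator 2^4 = 16: Σ 2^(−ℓᵢ) = 2/16 + 2/16 + 2/16 + 2/16 + 2/16 + 2/16 + 2/16 + 1/16 + 1/16 = 16/16 = 1.

1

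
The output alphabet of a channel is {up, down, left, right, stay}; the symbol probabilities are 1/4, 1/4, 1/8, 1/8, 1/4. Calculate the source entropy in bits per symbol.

Each probability is a power of 1/2, so log₂(1/p) is an integer.
H = Σ p·log₂(1/p) = 1/4·2 + 1/4·2 + 1/8·3 + 1/8·3 + 1/4·2 = 2.25 bits.

2.25 bits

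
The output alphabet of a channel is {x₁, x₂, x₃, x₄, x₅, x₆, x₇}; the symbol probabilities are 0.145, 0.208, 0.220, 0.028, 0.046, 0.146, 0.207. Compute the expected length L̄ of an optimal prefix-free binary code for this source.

Repeatedly combine the two least-probable nodes; the expected code length is the sum of the merged weights.
merge 7/250 + 23/500 → 37/500
merge 37/500 + 29/200 → 219/1000
merge 73/500 + 207/1000 → 353/1000
merge 26/125 + 219/1000 → 427/1000
merge 11/50 + 353/1000 → 573/1000
merge 427/1000 + 573/1000 → 1
L = 37/500 + 219/1000 + 353/1000 + 427/1000 + 573/1000 + 1 = 1323/500 = 2.646 bits/symbol.

2.646 bits/symbol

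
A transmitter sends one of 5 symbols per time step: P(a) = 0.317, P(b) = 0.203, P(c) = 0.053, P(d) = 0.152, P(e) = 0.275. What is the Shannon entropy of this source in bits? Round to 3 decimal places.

2.142 bits

H = −Σ pᵢ log₂ pᵢ.
−0.317·log₂(0.317) = 0.5254
−0.203·log₂(0.203) = 0.4670
−0.053·log₂(0.053) = 0.2246
−0.152·log₂(0.152) = 0.4131
−0.275·log₂(0.275) = 0.5122
Sum ≈ 2.1423 → 2.142 bits.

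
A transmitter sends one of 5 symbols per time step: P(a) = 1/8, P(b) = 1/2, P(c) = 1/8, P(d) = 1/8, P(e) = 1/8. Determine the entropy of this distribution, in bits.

2 bits

Each probability is a power of 1/2, so log₂(1/p) is an integer.
H = Σ p·log₂(1/p) = 1/8·3 + 1/2·1 + 1/8·3 + 1/8·3 + 1/8·3 = 2 bits.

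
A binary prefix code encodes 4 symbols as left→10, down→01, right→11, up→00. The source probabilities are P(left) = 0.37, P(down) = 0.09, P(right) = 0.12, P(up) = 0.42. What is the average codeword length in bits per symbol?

2 bits/symbol

L̄ = Σ pᵢ·ℓᵢ = 0.37·2 + 0.09·2 + 0.12·2 + 0.42·2 = 2 bits/symbol.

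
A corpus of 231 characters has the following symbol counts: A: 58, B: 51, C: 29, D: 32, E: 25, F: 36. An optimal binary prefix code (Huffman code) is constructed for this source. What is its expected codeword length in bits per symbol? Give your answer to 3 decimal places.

Probabilities are the counts divided by 231.
Repeatedly combine the two least-probable nodes; the expected code length is the sum of the merged weights.
merge 25/231 + 29/231 → 18/77
merge 32/231 + 12/77 → 68/231
merge 17/77 + 18/77 → 5/11
merge 58/231 + 68/231 → 6/11
merge 5/11 + 6/11 → 1
L = 18/77 + 68/231 + 5/11 + 6/11 + 1 = 584/231 ≈ 2.528 bits/symbol.

2.528 bits/symbol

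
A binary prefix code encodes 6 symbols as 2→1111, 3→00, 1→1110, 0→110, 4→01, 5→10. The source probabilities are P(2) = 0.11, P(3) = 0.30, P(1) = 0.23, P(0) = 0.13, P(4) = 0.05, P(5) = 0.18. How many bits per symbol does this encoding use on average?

2.81 bits/symbol

L̄ = Σ pᵢ·ℓᵢ = 0.11·4 + 0.30·2 + 0.23·4 + 0.13·3 + 0.05·2 + 0.18·2 = 2.81 bits/symbol.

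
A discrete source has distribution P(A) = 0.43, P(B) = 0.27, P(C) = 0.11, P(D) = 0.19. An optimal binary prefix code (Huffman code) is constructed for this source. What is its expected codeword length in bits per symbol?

Repeatedly combine the two least-probable nodes; the expected code length is the sum of the merged weights.
merge 11/100 + 19/100 → 3/10
merge 27/100 + 3/10 → 57/100
merge 43/100 + 57/100 → 1
L = 3/10 + 57/100 + 1 = 187/100 = 1.87 bits/symbol.

1.87 bits/symbol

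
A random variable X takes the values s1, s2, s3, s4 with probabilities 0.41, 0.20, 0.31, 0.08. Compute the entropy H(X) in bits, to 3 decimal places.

H = −Σ pᵢ log₂ pᵢ.
−0.41·log₂(0.41) = 0.5274
−0.20·log₂(0.20) = 0.4644
−0.31·log₂(0.31) = 0.5238
−0.08·log₂(0.08) = 0.2915
Sum ≈ 1.8071 → 1.807 bits.

1.807 bits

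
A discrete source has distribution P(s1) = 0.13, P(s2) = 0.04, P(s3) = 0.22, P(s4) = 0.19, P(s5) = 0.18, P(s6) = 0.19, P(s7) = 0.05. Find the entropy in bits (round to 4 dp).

2.6208 bits

H = −Σ pᵢ log₂ pᵢ.
−0.13·log₂(0.13) = 0.3826
−0.04·log₂(0.04) = 0.1858
−0.22·log₂(0.22) = 0.4806
−0.19·log₂(0.19) = 0.4552
−0.18·log₂(0.18) = 0.4453
−0.19·log₂(0.19) = 0.4552
−0.05·log₂(0.05) = 0.2161
Sum ≈ 2.6208 → 2.6208 bits.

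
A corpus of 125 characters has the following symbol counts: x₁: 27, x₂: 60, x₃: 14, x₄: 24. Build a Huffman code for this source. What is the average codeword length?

1.824 bits/symbol

Probabilities are the counts divided by 125.
Repeatedly combine the two least-probable nodes; the expected code length is the sum of the merged weights.
merge 14/125 + 24/125 → 38/125
merge 27/125 + 38/125 → 13/25
merge 12/25 + 13/25 → 1
L = 38/125 + 13/25 + 1 = 228/125 = 1.824 bits/symbol.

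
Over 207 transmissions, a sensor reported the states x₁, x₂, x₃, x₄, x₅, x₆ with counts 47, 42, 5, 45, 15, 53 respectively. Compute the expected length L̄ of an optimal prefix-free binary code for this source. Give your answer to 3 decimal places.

Probabilities are the counts divided by 207.
Repeatedly combine the two least-probable nodes; the expected code length is the sum of the merged weights.
merge 5/207 + 5/69 → 20/207
merge 20/207 + 14/69 → 62/207
merge 5/23 + 47/207 → 4/9
merge 53/207 + 62/207 → 5/9
merge 4/9 + 5/9 → 1
L = 20/207 + 62/207 + 4/9 + 5/9 + 1 = 496/207 ≈ 2.396 bits/symbol.

2.396 bits/symbol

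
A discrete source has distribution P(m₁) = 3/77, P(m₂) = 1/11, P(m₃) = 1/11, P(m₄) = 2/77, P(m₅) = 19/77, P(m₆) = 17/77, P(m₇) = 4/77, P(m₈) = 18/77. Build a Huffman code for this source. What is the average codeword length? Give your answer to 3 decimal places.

2.662 bits/symbol

Repeatedly combine the two least-probable nodes; the expected code length is the sum of the merged weights.
merge 2/77 + 3/77 → 5/77
merge 4/77 + 5/77 → 9/77
merge 1/11 + 1/11 → 2/11
merge 9/77 + 2/11 → 23/77
merge 17/77 + 18/77 → 5/11
merge 19/77 + 23/77 → 6/11
merge 5/11 + 6/11 → 1
L = 5/77 + 9/77 + 2/11 + 23/77 + 5/11 + 6/11 + 1 = 205/77 ≈ 2.662 bits/symbol.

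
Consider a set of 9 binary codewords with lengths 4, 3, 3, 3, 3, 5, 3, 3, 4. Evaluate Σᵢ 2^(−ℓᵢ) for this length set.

0.90625

With common denominator 2^5 = 32: Σ 2^(−ℓᵢ) = 2/32 + 4/32 + 4/32 + 4/32 + 4/32 + 1/32 + 4/32 + 4/32 + 2/32 = 29/32 = 0.90625.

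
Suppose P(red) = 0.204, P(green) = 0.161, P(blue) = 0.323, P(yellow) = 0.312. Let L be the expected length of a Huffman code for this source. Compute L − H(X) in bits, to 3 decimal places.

0.057 bits

Entropy H = −Σ p log₂ p ≈ 1.9430 bits.
Huffman merges: 161/1000+51/250→73/200; 39/125+323/1000→127/200; 73/200+127/200→1. L = 2 ≈ 2.0000.
L − H = 2.0000 − 1.9430 = 0.057 bits.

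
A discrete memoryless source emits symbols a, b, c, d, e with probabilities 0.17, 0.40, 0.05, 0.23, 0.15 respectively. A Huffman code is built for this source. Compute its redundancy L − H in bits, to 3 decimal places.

0.092 bits

Entropy H = −Σ p log₂ p ≈ 2.0777 bits.
Huffman merges: 1/20+3/20→1/5; 17/100+1/5→37/100; 23/100+37/100→3/5; 2/5+3/5→1. L = 217/100 ≈ 2.1700.
L − H = 2.1700 − 2.0777 = 0.092 bits.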